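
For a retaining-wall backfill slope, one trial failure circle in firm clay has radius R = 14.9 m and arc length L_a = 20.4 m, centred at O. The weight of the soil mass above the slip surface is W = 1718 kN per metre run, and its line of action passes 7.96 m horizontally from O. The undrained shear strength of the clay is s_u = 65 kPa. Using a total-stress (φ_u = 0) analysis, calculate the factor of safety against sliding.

FS = 1.44

Taking moments about the centre O, the resisting moment is provided by the undrained shear strength acting along the arc:
M_R = s_u·L_a·R = 65·20.40·14.9 = 19757.4 kN·m/m
M_D = W·d = 1718·7.96 = 13675.3 kN·m/m
FS = M_R / M_D = 19757.4 / 13675.3 = 1.445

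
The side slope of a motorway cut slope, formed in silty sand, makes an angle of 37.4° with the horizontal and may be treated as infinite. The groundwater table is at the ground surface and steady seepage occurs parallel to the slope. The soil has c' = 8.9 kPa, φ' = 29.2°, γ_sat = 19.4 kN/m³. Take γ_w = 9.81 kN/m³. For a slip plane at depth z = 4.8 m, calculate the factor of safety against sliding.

With seepage parallel to the slope and the water table at the surface, the effective normal stress on the slip plane uses the buoyant unit weight γ' = γ_sat − γ_w while the driving shear stress uses γ_sat:
FS = [c' + γ' z cos²β tanφ'] / [γ_sat z sinβ cosβ]
γ' = 19.4 − 9.81 = 9.59 kN/m³
Numerator = 8.9 + 9.59·4.8·cos²37.4°·tan29.2° = 8.9 + 9.59·4.8·0.6311·0.5589 = 25.136 kPa
Denominator = 19.4·4.8·sin37.4°·cos37.4° = 19.4·4.8·0.6074·0.7944 = 44.931 kPa
FS = 25.136 / 44.931 = 0.559

FS = 0.56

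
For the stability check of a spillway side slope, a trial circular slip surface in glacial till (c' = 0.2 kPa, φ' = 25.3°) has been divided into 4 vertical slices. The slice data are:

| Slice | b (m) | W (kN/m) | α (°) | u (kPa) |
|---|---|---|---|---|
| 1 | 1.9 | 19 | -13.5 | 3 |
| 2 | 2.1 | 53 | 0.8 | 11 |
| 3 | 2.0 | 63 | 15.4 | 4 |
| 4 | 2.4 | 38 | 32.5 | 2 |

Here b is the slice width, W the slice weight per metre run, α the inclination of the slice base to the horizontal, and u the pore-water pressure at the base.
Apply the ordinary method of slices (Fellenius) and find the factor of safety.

FS = 1.77

Ordinary method of slices: FS = Σ[c'·Δl_i + (W_i cosα_i − u_i·Δl_i)·tanφ'] / Σ W_i sinα_i, with Δl_i = b_i / cosα_i.
Slice 1: Δl = 1.9/cos(-13.5°) = 1.954 m; N'_1 = 19·cos(-13.5°) − 3·1.954 = 12.6; c'Δl = 0.39; W sinα = -4.4
Slice 2: Δl = 2.1/cos0.8° = 2.100 m; N'_2 = 53·cos0.8° − 11·2.100 = 29.9; c'Δl = 0.42; W sinα = 0.7
Slice 3: Δl = 2.0/cos15.4° = 2.074 m; N'_3 = 63·cos15.4° − 4·2.074 = 52.4; c'Δl = 0.41; W sinα = 16.7
Slice 4: Δl = 2.4/cos32.5° = 2.846 m; N'_4 = 38·cos32.5° − 2·2.846 = 26.4; c'Δl = 0.57; W sinα = 20.4
Σc'Δl = 1.8 kN/m; ΣN' = 121.3 kN/m; ΣW sinα = 33.5 kN/m
Resisting = 1.8 + 121.3·tan25.3° = 1.8 + 57.3 = 59.1 kN/m
FS = 59.1 / 33.5 = 1.768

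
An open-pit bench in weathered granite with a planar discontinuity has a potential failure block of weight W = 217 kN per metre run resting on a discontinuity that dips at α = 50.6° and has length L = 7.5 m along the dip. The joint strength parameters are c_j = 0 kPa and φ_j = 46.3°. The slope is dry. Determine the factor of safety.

Resolving the block weight along and normal to the plane and applying the Mohr–Coulomb strength on the joint:
N' = W cosα = 217·cos50.6° = 137.7 kN/m
Driving force T = W sinα = 217·sin50.6° = 167.7 kN/m
Resisting force R = c_j·L + N'·tanφ_j = 0·7.5 + 137.7·tan46.3° = 0.0 + 144.1 = 144.1 kN/m
FS = R / T = 144.1 / 167.7 = 0.860

FS = 0.86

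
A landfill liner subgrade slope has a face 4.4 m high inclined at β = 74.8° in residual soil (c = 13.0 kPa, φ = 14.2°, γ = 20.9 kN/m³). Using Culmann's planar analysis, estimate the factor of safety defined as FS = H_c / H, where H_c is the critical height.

H_c = (4c/γ) · sinβ cosφ / [1 − cos(β − φ)]
    = (4·13.0/20.9) · sin74.8°·cos14.2° / [1 − cos60.6°]
    = 2.488 · 0.9355 / 0.5091 = 4.57 m
FS = H_c / H = 4.57 / 4.4 = 1.039

FS = 1.04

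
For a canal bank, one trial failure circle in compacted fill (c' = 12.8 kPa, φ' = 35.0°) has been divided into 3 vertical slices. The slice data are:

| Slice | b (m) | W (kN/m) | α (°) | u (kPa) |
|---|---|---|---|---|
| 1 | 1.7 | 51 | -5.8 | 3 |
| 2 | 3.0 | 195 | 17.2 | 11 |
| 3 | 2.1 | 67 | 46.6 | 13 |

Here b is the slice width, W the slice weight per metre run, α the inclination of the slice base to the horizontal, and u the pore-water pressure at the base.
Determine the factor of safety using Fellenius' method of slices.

Ordinary method of slices: FS = Σ[c'·Δl_i + (W_i cosα_i − u_i·Δl_i)·tanφ'] / Σ W_i sinα_i, with Δl_i = b_i / cosα_i.
Slice 1: Δl = 1.7/cos(-5.8°) = 1.709 m; N'_1 = 51·cos(-5.8°) − 3·1.709 = 45.6; c'Δl = 21.87; W sinα = -5.2
Slice 2: Δl = 3.0/cos17.2° = 3.140 m; N'_2 = 195·cos17.2° − 11·3.140 = 151.7; c'Δl = 40.20; W sinα = 57.7
Slice 3: Δl = 2.1/cos46.6° = 3.056 m; N'_3 = 67·cos46.6° − 13·3.056 = 6.3; c'Δl = 39.12; W sinα = 48.7
Σc'Δl = 101.2 kN/m; ΣN' = 203.6 kN/m; ΣW sinα = 101.2 kN/m
Resisting = 101.2 + 203.6·tan35.0° = 101.2 + 142.6 = 243.8 kN/m
FS = 243.8 / 101.2 = 2.409

FS = 2.41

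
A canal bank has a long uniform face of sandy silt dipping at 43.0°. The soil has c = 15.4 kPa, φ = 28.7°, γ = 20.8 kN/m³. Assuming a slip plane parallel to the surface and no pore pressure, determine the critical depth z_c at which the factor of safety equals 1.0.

Setting FS = 1.00 in FS = [c + γz cos²β tanφ] / [γz sinβ cosβ] and solving for z:
z = c / [γ cosβ (FS·sinβ − cosβ·tanφ)]
  = 15.4 / [20.8·cos43.0°·(1.00·sin43.0° − cos43.0°·tan28.7°)]
  = 15.4 / [20.8·0.7314·(1.00·0.6820 − 0.7314·0.5475)]
  = 15.4 / 4.2837 = 3.595 m

z_c = 3.60 m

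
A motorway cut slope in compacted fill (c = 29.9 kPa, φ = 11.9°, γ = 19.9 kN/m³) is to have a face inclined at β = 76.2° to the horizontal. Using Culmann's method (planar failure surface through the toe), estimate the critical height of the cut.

Culmann's analysis gives the critical failure plane at α_cr = (β + φ)/2 = (76.2 + 11.9)/2 = 44.1°, and the critical height
H_c = (4c/γ) · sinβ cosφ / [1 − cos(β − φ)]
    = (4·29.9/19.9) · sin76.2°·cos11.9° / [1 − cos(64.3°)]
    = 6.010 · 0.9711·0.9785 / [1 − 0.4337]
    = 6.010 · 0.9503 / 0.5663
    = 10.08 m

H_c = 10.08 m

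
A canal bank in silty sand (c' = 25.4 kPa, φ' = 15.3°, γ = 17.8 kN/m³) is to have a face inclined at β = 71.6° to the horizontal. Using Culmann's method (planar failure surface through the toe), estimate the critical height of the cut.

Culmann's analysis gives the critical failure plane at α_cr = (β + φ')/2 = (71.6 + 15.3)/2 = 43.4°, and the critical height
H_c = (4c'/γ) · sinβ cosφ' / [1 − cos(β − φ')]
    = (4·25.4/17.8) · sin71.6°·cos15.3° / [1 − cos(56.3°)]
    = 5.708 · 0.9489·0.9646 / [1 − 0.5548]
    = 5.708 · 0.9152 / 0.4452
    = 11.74 m

H_c = 11.74 m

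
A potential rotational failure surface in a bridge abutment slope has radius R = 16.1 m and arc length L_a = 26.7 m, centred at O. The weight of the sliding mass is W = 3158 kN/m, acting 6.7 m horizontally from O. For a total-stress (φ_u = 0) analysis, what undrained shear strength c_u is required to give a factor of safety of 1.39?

c_u = 68.4 kPa

FS = c_u·L_a·R / (W·d), so c_u = FS·W·d / (L_a·R).
c_u = 1.39·3158·6.7 / (26.70·16.1) = 29410.5 / 429.87 = 68.42 kPa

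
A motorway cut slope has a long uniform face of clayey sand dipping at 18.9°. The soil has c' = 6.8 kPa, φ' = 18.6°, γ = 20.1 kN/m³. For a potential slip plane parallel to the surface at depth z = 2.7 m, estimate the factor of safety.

For an infinite slope with a slip plane parallel to the surface (no pore pressure): FS = [c' + γz cos²β tanφ'] / [γz sinβ cosβ].
γz = 20.1·2.7 = 54.27 kN/m²
Numerator = 6.8 + 54.27·cos²18.9°·tan18.6° = 6.8 + 54.27·0.8951·0.3365 = 23.148 kPa
Denominator = 54.27·sin18.9°·cos18.9° = 54.27·0.3239·0.9461 = 16.631 kPa
FS = 23.148 / 16.631 = 1.392

FS = 1.39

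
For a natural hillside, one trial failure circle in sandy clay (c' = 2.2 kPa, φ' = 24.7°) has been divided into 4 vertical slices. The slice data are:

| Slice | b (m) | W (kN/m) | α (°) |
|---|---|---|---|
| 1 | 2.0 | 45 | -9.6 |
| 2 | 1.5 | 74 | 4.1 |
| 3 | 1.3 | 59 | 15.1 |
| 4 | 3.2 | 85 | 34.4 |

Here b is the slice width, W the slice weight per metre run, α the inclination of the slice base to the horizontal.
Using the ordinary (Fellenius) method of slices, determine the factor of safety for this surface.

FS = 2.16

Ordinary method of slices: FS = Σ[c'·Δl_i + (W_i cosα_i)·tanφ'] / Σ W_i sinα_i, with Δl_i = b_i / cosα_i.
Slice 1: Δl = 2.0/cos(-9.6°) = 2.028 m; N'_1 = 45·cos(-9.6°) = 44.4; c'Δl = 4.46; W sinα = -7.5
Slice 2: Δl = 1.5/cos4.1° = 1.504 m; N'_2 = 74·cos4.1° = 73.8; c'Δl = 3.31; W sinα = 5.3
Slice 3: Δl = 1.3/cos15.1° = 1.346 m; N'_3 = 59·cos15.1° = 57.0; c'Δl = 2.96; W sinα = 15.4
Slice 4: Δl = 3.2/cos34.4° = 3.878 m; N'_4 = 85·cos34.4° = 70.1; c'Δl = 8.53; W sinα = 48.0
Σc'Δl = 19.3 kN/m; ΣN' = 245.3 kN/m; ΣW sinα = 61.2 kN/m
Resisting = 19.3 + 245.3·tan24.7° = 19.3 + 112.8 = 132.1 kN/m
FS = 132.1 / 61.2 = 2.159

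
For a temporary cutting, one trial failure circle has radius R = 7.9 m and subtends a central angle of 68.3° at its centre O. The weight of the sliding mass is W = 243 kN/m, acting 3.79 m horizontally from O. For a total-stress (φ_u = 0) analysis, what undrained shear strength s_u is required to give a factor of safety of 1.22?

s_u = 15.1 kPa

FS = s_u·L_a·R / (W·d), so s_u = FS·W·d / (L_a·R).
Arc length L_a = R·θ = 7.9·(68.3°·π/180) = 7.9·1.1921 = 9.42 m
s_u = 1.22·243·3.79 / (9.42·7.9) = 1123.6 / 74.40 = 15.10 kPa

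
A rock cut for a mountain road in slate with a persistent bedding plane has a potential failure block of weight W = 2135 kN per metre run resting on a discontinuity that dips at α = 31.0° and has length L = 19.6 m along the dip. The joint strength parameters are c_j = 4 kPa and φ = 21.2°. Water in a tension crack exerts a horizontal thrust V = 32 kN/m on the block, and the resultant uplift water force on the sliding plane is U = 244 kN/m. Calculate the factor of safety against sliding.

FS = 0.61

Resolving the block weight along and normal to the plane and applying the Mohr–Coulomb strength on the joint:
N' = W cosα − U − V sinα = 2135·cos31.0° − 244 − 32·sin31.0° = 1569.6 kN/m
Driving force T = W sinα + V cosα = 2135·sin31.0° + 32·cos31.0° = 1127.0 kN/m
Resisting force R = c_j·L + N'·tanφ = 4·19.6 + 1569.6·tan21.2° = 78.4 + 608.8 = 687.2 kN/m
FS = R / T = 687.2 / 1127.0 = 0.610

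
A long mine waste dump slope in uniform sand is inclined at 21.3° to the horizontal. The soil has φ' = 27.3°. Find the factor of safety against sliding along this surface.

FS = 1.32

For a dry cohesionless infinite slope the factor of safety is FS = tanφ' / tanβ.
FS = tan27.3° / tan21.3° = 0.5161 / 0.3899 = 1.324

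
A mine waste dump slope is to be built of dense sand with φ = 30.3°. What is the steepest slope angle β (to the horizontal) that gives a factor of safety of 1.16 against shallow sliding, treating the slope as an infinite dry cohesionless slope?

For an infinite dry cohesionless slope FS = tanφ/tanβ, so tanβ = tanφ / FS.
tanβ = tan30.3° / 1.16 = 0.5844 / 1.16 = 0.5038
β = arctan(0.5038) = 26.74°

β = 26.7°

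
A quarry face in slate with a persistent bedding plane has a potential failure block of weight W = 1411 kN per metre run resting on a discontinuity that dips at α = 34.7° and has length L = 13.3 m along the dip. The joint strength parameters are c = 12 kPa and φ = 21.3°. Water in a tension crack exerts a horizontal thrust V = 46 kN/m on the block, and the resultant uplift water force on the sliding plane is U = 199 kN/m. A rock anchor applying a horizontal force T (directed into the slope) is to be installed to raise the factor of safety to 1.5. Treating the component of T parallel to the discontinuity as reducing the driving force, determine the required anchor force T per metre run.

Resolving forces along and normal to the sliding plane, with the horizontal anchor force T adding T·sinα to the effective normal force and T·cosα acting up the plane against the driving force:
FS = [cL + (W cosα − U − V sinα + T sinα) tanφ] / [W sinα + V cosα − T cosα]
Without the anchor: N' = 934.9 kN/m, driving T_d = 841.1 kN/m, resisting R = 12·13.3 + 934.9·tan21.3° = 524.1 kN/m, FS = 0.62.
Setting FS = 1.5 and solving for T:
1.5·(841.1 − T cos34.7°) = 524.1 + T sin34.7°·tan21.3°
T·(sin34.7°·tan21.3° + 1.5·cos34.7°) = 1.5·841.1 − 524.1
T·(0.5693·0.3899 + 1.5·0.8221) = 1261.6 − 524.1 = 737.5
T·1.4552 = 737.5
T = 506.8 kN/m

T = 507 kN/m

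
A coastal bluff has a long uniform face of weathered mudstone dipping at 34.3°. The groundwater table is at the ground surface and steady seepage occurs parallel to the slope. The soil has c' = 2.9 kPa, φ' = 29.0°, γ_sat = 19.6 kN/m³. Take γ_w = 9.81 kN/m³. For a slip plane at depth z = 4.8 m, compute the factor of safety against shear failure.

FS = 0.47

With seepage parallel to the slope and the water table at the surface, the effective normal stress on the slip plane uses the buoyant unit weight γ' = γ_sat − γ_w while the driving shear stress uses γ_sat:
FS = [c' + γ' z cos²β tanφ'] / [γ_sat z sinβ cosβ]
γ' = 19.6 − 9.81 = 9.79 kN/m³
Numerator = 2.9 + 9.79·4.8·cos²34.3°·tan29.0° = 2.9 + 9.79·4.8·0.6824·0.5543 = 20.676 kPa
Denominator = 19.6·4.8·sin34.3°·cos34.3° = 19.6·4.8·0.5635·0.8261 = 43.797 kPa
FS = 20.676 / 43.797 = 0.472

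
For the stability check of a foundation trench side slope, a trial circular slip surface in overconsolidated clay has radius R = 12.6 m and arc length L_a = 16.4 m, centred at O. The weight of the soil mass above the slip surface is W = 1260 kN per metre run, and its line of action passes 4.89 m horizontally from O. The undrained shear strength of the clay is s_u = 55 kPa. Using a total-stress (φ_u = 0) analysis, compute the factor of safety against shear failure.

FS = 1.84

Taking moments about the centre O, the resisting moment is provided by the undrained shear strength acting along the arc:
M_R = s_u·L_a·R = 55·16.40·12.6 = 11365.2 kN·m/m
M_D = W·d = 1260·4.89 = 6161.4 kN·m/m
FS = M_R / M_D = 11365.2 / 6161.4 = 1.845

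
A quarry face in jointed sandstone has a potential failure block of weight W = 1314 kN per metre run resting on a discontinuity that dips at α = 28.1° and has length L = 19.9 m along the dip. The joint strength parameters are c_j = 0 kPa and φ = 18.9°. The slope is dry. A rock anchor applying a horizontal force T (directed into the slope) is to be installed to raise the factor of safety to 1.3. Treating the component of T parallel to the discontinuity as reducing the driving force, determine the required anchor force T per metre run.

T = 312 kN/m

Resolving forces along and normal to the sliding plane, with the horizontal anchor force T adding T·sinα to the effective normal force and T·cosα acting up the plane against the driving force:
FS = [c_jL + (W cosα + T sinα) tanφ] / [W sinα − T cosα]
Without the anchor: N' = 1159.1 kN/m, driving T_d = 618.9 kN/m, resisting R = 0·19.9 + 1159.1·tan18.9° = 396.9 kN/m, FS = 0.64.
Setting FS = 1.3 and solving for T:
1.3·(618.9 − T cos28.1°) = 396.9 + T sin28.1°·tan18.9°
T·(sin28.1°·tan18.9° + 1.3·cos28.1°) = 1.3·618.9 − 396.9
T·(0.4710·0.3424 + 1.3·0.8821) = 804.6 − 396.9 = 407.7
T·1.3080 = 407.7
T = 311.7 kN/m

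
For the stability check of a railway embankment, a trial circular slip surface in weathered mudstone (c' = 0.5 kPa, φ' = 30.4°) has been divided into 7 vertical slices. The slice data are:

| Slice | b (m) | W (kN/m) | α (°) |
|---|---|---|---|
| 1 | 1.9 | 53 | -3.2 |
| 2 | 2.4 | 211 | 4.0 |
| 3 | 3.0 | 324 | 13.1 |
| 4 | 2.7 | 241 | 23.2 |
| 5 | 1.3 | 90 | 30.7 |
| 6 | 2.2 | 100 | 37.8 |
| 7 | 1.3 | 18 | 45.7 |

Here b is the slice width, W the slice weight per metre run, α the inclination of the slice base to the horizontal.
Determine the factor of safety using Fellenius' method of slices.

FS = 1.92

Ordinary method of slices: FS = Σ[c'·Δl_i + (W_i cosα_i)·tanφ'] / Σ W_i sinα_i, with Δl_i = b_i / cosα_i.
Slice 1: Δl = 1.9/cos(-3.2°) = 1.903 m; N'_1 = 53·cos(-3.2°) = 52.9; c'Δl = 0.95; W sinα = -3.0
Slice 2: Δl = 2.4/cos4.0° = 2.406 m; N'_2 = 211·cos4.0° = 210.5; c'Δl = 1.20; W sinα = 14.7
Slice 3: Δl = 3.0/cos13.1° = 3.080 m; N'_3 = 324·cos13.1° = 315.6; c'Δl = 1.54; W sinα = 73.4
Slice 4: Δl = 2.7/cos23.2° = 2.938 m; N'_4 = 241·cos23.2° = 221.5; c'Δl = 1.47; W sinα = 94.9
Slice 5: Δl = 1.3/cos30.7° = 1.512 m; N'_5 = 90·cos30.7° = 77.4; c'Δl = 0.76; W sinα = 45.9
Slice 6: Δl = 2.2/cos37.8° = 2.784 m; N'_6 = 100·cos37.8° = 79.0; c'Δl = 1.39; W sinα = 61.3
Slice 7: Δl = 1.3/cos45.7° = 1.861 m; N'_7 = 18·cos45.7° = 12.6; c'Δl = 0.93; W sinα = 12.9
Σc'Δl = 8.2 kN/m; ΣN' = 969.5 kN/m; ΣW sinα = 300.3 kN/m
Resisting = 8.2 + 969.5·tan30.4° = 8.2 + 568.8 = 577.0 kN/m
FS = 577.0 / 300.3 = 1.922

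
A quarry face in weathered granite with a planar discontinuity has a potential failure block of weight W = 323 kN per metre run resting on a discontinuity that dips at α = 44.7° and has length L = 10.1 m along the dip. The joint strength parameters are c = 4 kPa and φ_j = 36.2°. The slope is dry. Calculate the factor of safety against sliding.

FS = 0.92

Resolving the block weight along and normal to the plane and applying the Mohr–Coulomb strength on the joint:
N' = W cosα = 323·cos44.7° = 229.6 kN/m
Driving force T = W sinα = 323·sin44.7° = 227.2 kN/m
Resisting force R = c·L + N'·tanφ_j = 4·10.1 + 229.6·tan36.2° = 40.4 + 168.0 = 208.4 kN/m
FS = R / T = 208.4 / 227.2 = 0.917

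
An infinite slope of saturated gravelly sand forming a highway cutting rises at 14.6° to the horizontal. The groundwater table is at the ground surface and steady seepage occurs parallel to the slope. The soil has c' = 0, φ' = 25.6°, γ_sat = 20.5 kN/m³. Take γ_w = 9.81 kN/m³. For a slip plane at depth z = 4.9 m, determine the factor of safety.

With seepage parallel to the slope and the water table at the surface, the effective normal stress on the slip plane uses the buoyant unit weight γ' = γ_sat − γ_w while the driving shear stress uses γ_sat:
FS = [c' + γ' z cos²β tanφ'] / [γ_sat z sinβ cosβ]
(For c' = 0 this reduces to FS = (γ'/γ_sat)·tanφ'/tanβ.)
γ' = 20.5 − 9.81 = 10.69 kN/m³
Numerator = 0.0 + 10.69·4.9·cos²14.6°·tan25.6° = 0.0 + 10.69·4.9·0.9365·0.4791 = 23.502 kPa
Denominator = 20.5·4.9·sin14.6°·cos14.6° = 20.5·4.9·0.2521·0.9677 = 24.503 kPa
FS = 23.502 / 24.503 = 0.959

FS = 0.96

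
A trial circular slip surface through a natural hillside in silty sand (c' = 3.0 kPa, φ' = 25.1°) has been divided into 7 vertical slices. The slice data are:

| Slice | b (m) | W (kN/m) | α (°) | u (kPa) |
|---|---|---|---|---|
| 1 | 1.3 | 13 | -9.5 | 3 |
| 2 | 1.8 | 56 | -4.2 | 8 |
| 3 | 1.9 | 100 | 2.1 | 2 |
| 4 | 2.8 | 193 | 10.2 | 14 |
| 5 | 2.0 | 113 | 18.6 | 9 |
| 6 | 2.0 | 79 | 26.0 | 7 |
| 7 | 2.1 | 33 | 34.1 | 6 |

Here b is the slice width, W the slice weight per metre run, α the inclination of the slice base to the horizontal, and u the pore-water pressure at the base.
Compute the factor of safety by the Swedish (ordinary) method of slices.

FS = 2.12

Ordinary method of slices: FS = Σ[c'·Δl_i + (W_i cosα_i − u_i·Δl_i)·tanφ'] / Σ W_i sinα_i, with Δl_i = b_i / cosα_i.
Slice 1: Δl = 1.3/cos(-9.5°) = 1.318 m; N'_1 = 13·cos(-9.5°) − 3·1.318 = 8.9; c'Δl = 3.95; W sinα = -2.1
Slice 2: Δl = 1.8/cos(-4.2°) = 1.805 m; N'_2 = 56·cos(-4.2°) − 8·1.805 = 41.4; c'Δl = 5.41; W sinα = -4.1
Slice 3: Δl = 1.9/cos2.1° = 1.901 m; N'_3 = 100·cos2.1° − 2·1.901 = 96.1; c'Δl = 5.70; W sinα = 3.7
Slice 4: Δl = 2.8/cos10.2° = 2.845 m; N'_4 = 193·cos10.2° − 14·2.845 = 150.1; c'Δl = 8.53; W sinα = 34.2
Slice 5: Δl = 2.0/cos18.6° = 2.110 m; N'_5 = 113·cos18.6° − 9·2.110 = 88.1; c'Δl = 6.33; W sinα = 36.0
Slice 6: Δl = 2.0/cos26.0° = 2.225 m; N'_6 = 79·cos26.0° − 7·2.225 = 55.4; c'Δl = 6.68; W sinα = 34.6
Slice 7: Δl = 2.1/cos34.1° = 2.536 m; N'_7 = 33·cos34.1° − 6·2.536 = 12.1; c'Δl = 7.61; W sinα = 18.5
Σc'Δl = 44.2 kN/m; ΣN' = 452.2 kN/m; ΣW sinα = 120.8 kN/m
Resisting = 44.2 + 452.2·tan25.1° = 44.2 + 211.8 = 256.0 kN/m
FS = 256.0 / 120.8 = 2.120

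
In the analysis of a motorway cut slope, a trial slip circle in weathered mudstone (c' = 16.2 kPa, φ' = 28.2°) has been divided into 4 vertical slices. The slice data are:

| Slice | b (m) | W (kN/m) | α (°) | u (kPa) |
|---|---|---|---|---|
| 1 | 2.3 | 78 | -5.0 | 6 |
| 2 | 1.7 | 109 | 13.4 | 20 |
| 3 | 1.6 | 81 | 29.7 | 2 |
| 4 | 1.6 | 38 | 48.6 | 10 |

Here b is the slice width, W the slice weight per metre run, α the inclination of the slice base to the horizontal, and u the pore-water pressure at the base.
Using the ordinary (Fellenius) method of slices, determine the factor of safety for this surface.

FS = 2.79

Ordinary method of slices: FS = Σ[c'·Δl_i + (W_i cosα_i − u_i·Δl_i)·tanφ'] / Σ W_i sinα_i, with Δl_i = b_i / cosα_i.
Slice 1: Δl = 2.3/cos(-5.0°) = 2.309 m; N'_1 = 78·cos(-5.0°) − 6·2.309 = 63.9; c'Δl = 37.40; W sinα = -6.8
Slice 2: Δl = 1.7/cos13.4° = 1.748 m; N'_2 = 109·cos13.4° − 20·1.748 = 71.1; c'Δl = 28.31; W sinα = 25.3
Slice 3: Δl = 1.6/cos29.7° = 1.842 m; N'_3 = 81·cos29.7° − 2·1.842 = 66.7; c'Δl = 29.84; W sinα = 40.1
Slice 4: Δl = 1.6/cos48.6° = 2.419 m; N'_4 = 38·cos48.6° − 10·2.419 = 0.9; c'Δl = 39.19; W sinα = 28.5
Σc'Δl = 134.7 kN/m; ΣN' = 202.5 kN/m; ΣW sinα = 87.1 kN/m
Resisting = 134.7 + 202.5·tan28.2° = 134.7 + 108.6 = 243.4 kN/m
FS = 243.4 / 87.1 = 2.794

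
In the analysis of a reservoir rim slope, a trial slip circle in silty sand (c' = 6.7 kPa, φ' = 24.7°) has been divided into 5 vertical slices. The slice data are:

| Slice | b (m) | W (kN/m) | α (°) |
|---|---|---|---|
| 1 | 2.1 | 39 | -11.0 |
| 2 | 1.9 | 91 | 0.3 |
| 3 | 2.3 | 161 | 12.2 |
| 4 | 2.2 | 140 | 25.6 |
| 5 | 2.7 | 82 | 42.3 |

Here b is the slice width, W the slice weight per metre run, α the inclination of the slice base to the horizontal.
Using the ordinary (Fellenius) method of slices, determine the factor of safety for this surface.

FS = 2.11

Ordinary method of slices: FS = Σ[c'·Δl_i + (W_i cosα_i)·tanφ'] / Σ W_i sinα_i, with Δl_i = b_i / cosα_i.
Slice 1: Δl = 2.1/cos(-11.0°) = 2.139 m; N'_1 = 39·cos(-11.0°) = 38.3; c'Δl = 14.33; W sinα = -7.4
Slice 2: Δl = 1.9/cos0.3° = 1.900 m; N'_2 = 91·cos0.3° = 91.0; c'Δl = 12.73; W sinα = 0.5
Slice 3: Δl = 2.3/cos12.2° = 2.353 m; N'_3 = 161·cos12.2° = 157.4; c'Δl = 15.77; W sinα = 34.0
Slice 4: Δl = 2.2/cos25.6° = 2.439 m; N'_4 = 140·cos25.6° = 126.3; c'Δl = 16.34; W sinα = 60.5
Slice 5: Δl = 2.7/cos42.3° = 3.650 m; N'_5 = 82·cos42.3° = 60.6; c'Δl = 24.46; W sinα = 55.2
Σc'Δl = 83.6 kN/m; ΣN' = 473.6 kN/m; ΣW sinα = 142.7 kN/m
Resisting = 83.6 + 473.6·tan24.7° = 83.6 + 217.8 = 301.4 kN/m
FS = 301.4 / 142.7 = 2.112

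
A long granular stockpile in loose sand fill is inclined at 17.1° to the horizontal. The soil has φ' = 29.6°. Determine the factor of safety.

For a dry cohesionless infinite slope the factor of safety is FS = tanφ' / tanβ.
FS = tan29.6° / tan17.1° = 0.5681 / 0.3076 = 1.847

FS = 1.85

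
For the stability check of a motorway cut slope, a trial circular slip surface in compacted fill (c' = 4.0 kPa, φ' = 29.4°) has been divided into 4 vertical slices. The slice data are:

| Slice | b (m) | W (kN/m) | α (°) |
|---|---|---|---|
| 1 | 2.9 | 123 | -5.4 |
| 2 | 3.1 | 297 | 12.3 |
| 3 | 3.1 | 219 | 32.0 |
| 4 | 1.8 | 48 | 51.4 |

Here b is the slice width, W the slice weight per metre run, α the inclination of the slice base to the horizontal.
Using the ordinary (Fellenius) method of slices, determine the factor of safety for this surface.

Ordinary method of slices: FS = Σ[c'·Δl_i + (W_i cosα_i)·tanφ'] / Σ W_i sinα_i, with Δl_i = b_i / cosα_i.
Slice 1: Δl = 2.9/cos(-5.4°) = 2.913 m; N'_1 = 123·cos(-5.4°) = 122.5; c'Δl = 11.65; W sinα = -11.6
Slice 2: Δl = 3.1/cos12.3° = 3.173 m; N'_2 = 297·cos12.3° = 290.2; c'Δl = 12.69; W sinα = 63.3
Slice 3: Δl = 3.1/cos32.0° = 3.655 m; N'_3 = 219·cos32.0° = 185.7; c'Δl = 14.62; W sinα = 116.1
Slice 4: Δl = 1.8/cos51.4° = 2.885 m; N'_4 = 48·cos51.4° = 29.9; c'Δl = 11.54; W sinα = 37.5
Σc'Δl = 50.5 kN/m; ΣN' = 628.3 kN/m; ΣW sinα = 205.3 kN/m
Resisting = 50.5 + 628.3·tan29.4° = 50.5 + 354.0 = 404.5 kN/m
FS = 404.5 / 205.3 = 1.971

FS = 1.97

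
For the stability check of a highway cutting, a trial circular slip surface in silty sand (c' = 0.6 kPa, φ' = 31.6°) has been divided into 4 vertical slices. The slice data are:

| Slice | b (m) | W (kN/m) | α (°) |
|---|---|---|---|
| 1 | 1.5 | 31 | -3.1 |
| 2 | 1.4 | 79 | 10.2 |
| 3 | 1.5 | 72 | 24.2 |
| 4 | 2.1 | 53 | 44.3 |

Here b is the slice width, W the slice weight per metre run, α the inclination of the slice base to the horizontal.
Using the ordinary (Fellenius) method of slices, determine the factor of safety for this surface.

FS = 1.71

Ordinary method of slices: FS = Σ[c'·Δl_i + (W_i cosα_i)·tanφ'] / Σ W_i sinα_i, with Δl_i = b_i / cosα_i.
Slice 1: Δl = 1.5/cos(-3.1°) = 1.502 m; N'_1 = 31·cos(-3.1°) = 31.0; c'Δl = 0.90; W sinα = -1.7
Slice 2: Δl = 1.4/cos10.2° = 1.422 m; N'_2 = 79·cos10.2° = 77.8; c'Δl = 0.85; W sinα = 14.0
Slice 3: Δl = 1.5/cos24.2° = 1.645 m; N'_3 = 72·cos24.2° = 65.7; c'Δl = 0.99; W sinα = 29.5
Slice 4: Δl = 2.1/cos44.3° = 2.934 m; N'_4 = 53·cos44.3° = 37.9; c'Δl = 1.76; W sinα = 37.0
Σc'Δl = 4.5 kN/m; ΣN' = 212.3 kN/m; ΣW sinα = 78.8 kN/m
Resisting = 4.5 + 212.3·tan31.6° = 4.5 + 130.6 = 135.1 kN/m
FS = 135.1 / 78.8 = 1.714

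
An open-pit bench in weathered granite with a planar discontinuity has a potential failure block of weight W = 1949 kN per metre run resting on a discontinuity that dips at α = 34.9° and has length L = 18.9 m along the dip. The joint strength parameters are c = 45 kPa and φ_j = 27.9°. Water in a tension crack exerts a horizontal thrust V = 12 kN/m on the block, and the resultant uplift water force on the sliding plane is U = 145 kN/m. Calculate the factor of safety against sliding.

FS = 1.44

Resolving the block weight along and normal to the plane and applying the Mohr–Coulomb strength on the joint:
N' = W cosα − U − V sinα = 1949·cos34.9° − 145 − 12·sin34.9° = 1446.6 kN/m
Driving force T = W sinα + V cosα = 1949·sin34.9° + 12·cos34.9° = 1125.0 kN/m
Resisting force R = c·L + N'·tanφ_j = 45·18.9 + 1446.6·tan27.9° = 850.5 + 765.9 = 1616.4 kN/m
FS = R / T = 1616.4 / 1125.0 = 1.437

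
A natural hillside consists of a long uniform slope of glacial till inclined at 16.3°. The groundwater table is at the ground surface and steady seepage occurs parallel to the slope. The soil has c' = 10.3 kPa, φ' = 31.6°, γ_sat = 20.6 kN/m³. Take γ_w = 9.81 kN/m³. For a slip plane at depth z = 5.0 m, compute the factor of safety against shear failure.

FS = 1.47

With seepage parallel to the slope and the water table at the surface, the effective normal stress on the slip plane uses the buoyant unit weight γ' = γ_sat − γ_w while the driving shear stress uses γ_sat:
FS = [c' + γ' z cos²β tanφ'] / [γ_sat z sinβ cosβ]
γ' = 20.6 − 9.81 = 10.79 kN/m³
Numerator = 10.3 + 10.79·5.0·cos²16.3°·tan31.6° = 10.3 + 10.79·5.0·0.9212·0.6152 = 40.876 kPa
Denominator = 20.6·5.0·sin16.3°·cos16.3° = 20.6·5.0·0.2807·0.9598 = 27.747 kPa
FS = 40.876 / 27.747 = 1.473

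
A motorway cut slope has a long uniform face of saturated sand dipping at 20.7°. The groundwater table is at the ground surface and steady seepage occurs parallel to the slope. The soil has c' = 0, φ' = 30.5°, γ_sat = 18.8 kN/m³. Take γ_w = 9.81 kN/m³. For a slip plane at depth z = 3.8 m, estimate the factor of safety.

With seepage parallel to the slope and the water table at the surface, the effective normal stress on the slip plane uses the buoyant unit weight γ' = γ_sat − γ_w while the driving shear stress uses γ_sat:
FS = [c' + γ' z cos²β tanφ'] / [γ_sat z sinβ cosβ]
(For c' = 0 this reduces to FS = (γ'/γ_sat)·tanφ'/tanβ.)
γ' = 18.8 − 9.81 = 8.99 kN/m³
Numerator = 0.0 + 8.99·3.8·cos²20.7°·tan30.5° = 0.0 + 8.99·3.8·0.8751·0.5890 = 17.609 kPa
Denominator = 18.8·3.8·sin20.7°·cos20.7° = 18.8·3.8·0.3535·0.9354 = 23.622 kPa
FS = 17.609 / 23.622 = 0.745

FS = 0.75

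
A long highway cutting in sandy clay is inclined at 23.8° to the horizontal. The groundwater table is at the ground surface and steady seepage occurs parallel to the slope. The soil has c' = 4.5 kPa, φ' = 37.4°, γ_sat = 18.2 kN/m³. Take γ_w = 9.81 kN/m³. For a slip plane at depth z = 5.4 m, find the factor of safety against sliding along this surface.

With seepage parallel to the slope and the water table at the surface, the effective normal stress on the slip plane uses the buoyant unit weight γ' = γ_sat − γ_w while the driving shear stress uses γ_sat:
FS = [c' + γ' z cos²β tanφ'] / [γ_sat z sinβ cosβ]
γ' = 18.2 − 9.81 = 8.39 kN/m³
Numerator = 4.5 + 8.39·5.4·cos²23.8°·tan37.4° = 4.5 + 8.39·5.4·0.8372·0.7646 = 33.498 kPa
Denominator = 18.2·5.4·sin23.8°·cos23.8° = 18.2·5.4·0.4035·0.9150 = 36.288 kPa
FS = 33.498 / 36.288 = 0.923

FS = 0.92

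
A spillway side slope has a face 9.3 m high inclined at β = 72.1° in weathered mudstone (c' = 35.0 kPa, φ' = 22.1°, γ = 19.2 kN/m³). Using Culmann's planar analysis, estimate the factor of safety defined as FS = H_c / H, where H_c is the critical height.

H_c = (4c'/γ) · sinβ cosφ' / [1 − cos(β − φ')]
    = (4·35.0/19.2) · sin72.1°·cos22.1° / [1 − cos50.0°]
    = 7.292 · 0.8817 / 0.3572 = 18.00 m
FS = H_c / H = 18.00 / 9.3 = 1.935

FS = 1.94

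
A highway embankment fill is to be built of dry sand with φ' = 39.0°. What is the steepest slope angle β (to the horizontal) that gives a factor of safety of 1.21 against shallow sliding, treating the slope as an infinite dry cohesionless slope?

For an infinite dry cohesionless slope FS = tanφ'/tanβ, so tanβ = tanφ' / FS.
tanβ = tan39.0° / 1.21 = 0.8098 / 1.21 = 0.6692
β = arctan(0.6692) = 33.79°

β = 33.8°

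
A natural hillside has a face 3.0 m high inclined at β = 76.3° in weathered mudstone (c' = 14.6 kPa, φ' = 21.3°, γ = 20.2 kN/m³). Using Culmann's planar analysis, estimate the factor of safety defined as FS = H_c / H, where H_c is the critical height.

FS = 2.05

H_c = (4c'/γ) · sinβ cosφ' / [1 − cos(β − φ')]
    = (4·14.6/20.2) · sin76.3°·cos21.3° / [1 − cos55.0°]
    = 2.891 · 0.9052 / 0.4264 = 6.14 m
FS = H_c / H = 6.14 / 3.0 = 2.046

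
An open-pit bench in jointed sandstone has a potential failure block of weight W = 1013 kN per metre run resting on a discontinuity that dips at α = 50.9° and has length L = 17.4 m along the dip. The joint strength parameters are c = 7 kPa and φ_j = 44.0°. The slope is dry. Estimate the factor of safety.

FS = 0.94

Resolving the block weight along and normal to the plane and applying the Mohr–Coulomb strength on the joint:
N' = W cosα = 1013·cos50.9° = 638.9 kN/m
Driving force T = W sinα = 1013·sin50.9° = 786.1 kN/m
Resisting force R = c·L + N'·tanφ_j = 7·17.4 + 638.9·tan44.0° = 121.8 + 617.0 = 738.8 kN/m
FS = R / T = 738.8 / 786.1 = 0.940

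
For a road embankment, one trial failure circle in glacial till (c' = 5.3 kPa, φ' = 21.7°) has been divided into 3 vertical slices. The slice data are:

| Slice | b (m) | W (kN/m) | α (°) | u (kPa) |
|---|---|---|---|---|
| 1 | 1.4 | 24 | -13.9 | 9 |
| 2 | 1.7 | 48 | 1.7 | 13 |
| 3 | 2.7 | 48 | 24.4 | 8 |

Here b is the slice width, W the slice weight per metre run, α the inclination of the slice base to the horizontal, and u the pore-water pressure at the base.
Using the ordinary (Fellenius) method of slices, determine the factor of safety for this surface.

Ordinary method of slices: FS = Σ[c'·Δl_i + (W_i cosα_i − u_i·Δl_i)·tanφ'] / Σ W_i sinα_i, with Δl_i = b_i / cosα_i.
Slice 1: Δl = 1.4/cos(-13.9°) = 1.442 m; N'_1 = 24·cos(-13.9°) − 9·1.442 = 10.3; c'Δl = 7.64; W sinα = -5.8
Slice 2: Δl = 1.7/cos1.7° = 1.701 m; N'_2 = 48·cos1.7° − 13·1.701 = 25.9; c'Δl = 9.01; W sinα = 1.4
Slice 3: Δl = 2.7/cos24.4° = 2.965 m; N'_3 = 48·cos24.4° − 8·2.965 = 20.0; c'Δl = 15.71; W sinα = 19.8
Σc'Δl = 32.4 kN/m; ΣN' = 56.2 kN/m; ΣW sinα = 15.5 kN/m
Resisting = 32.4 + 56.2·tan21.7° = 32.4 + 22.4 = 54.7 kN/m
FS = 54.7 / 15.5 = 3.534

FS = 3.53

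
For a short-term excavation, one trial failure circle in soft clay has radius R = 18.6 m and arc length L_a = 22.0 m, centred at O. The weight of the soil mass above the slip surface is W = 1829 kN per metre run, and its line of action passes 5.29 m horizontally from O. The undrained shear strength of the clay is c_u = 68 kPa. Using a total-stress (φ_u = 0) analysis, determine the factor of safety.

FS = 2.88

Taking moments about the centre O, the resisting moment is provided by the undrained shear strength acting along the arc:
M_R = c_u·L_a·R = 68·22.00·18.6 = 27825.6 kN·m/m
M_D = W·d = 1829·5.29 = 9675.4 kN·m/m
FS = M_R / M_D = 27825.6 / 9675.4 = 2.876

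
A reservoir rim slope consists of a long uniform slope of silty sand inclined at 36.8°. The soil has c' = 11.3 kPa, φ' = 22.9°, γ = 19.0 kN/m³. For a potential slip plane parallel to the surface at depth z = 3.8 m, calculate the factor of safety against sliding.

For an infinite slope with a slip plane parallel to the surface (no pore pressure): FS = [c' + γz cos²β tanφ'] / [γz sinβ cosβ].
γz = 19.0·3.8 = 72.20 kN/m²
Numerator = 11.3 + 72.20·cos²36.8°·tan22.9° = 11.3 + 72.20·0.6412·0.4224 = 30.855 kPa
Denominator = 72.20·sin36.8°·cos36.8° = 72.20·0.5990·0.8007 = 34.631 kPa
FS = 30.855 / 34.631 = 0.891

FS = 0.89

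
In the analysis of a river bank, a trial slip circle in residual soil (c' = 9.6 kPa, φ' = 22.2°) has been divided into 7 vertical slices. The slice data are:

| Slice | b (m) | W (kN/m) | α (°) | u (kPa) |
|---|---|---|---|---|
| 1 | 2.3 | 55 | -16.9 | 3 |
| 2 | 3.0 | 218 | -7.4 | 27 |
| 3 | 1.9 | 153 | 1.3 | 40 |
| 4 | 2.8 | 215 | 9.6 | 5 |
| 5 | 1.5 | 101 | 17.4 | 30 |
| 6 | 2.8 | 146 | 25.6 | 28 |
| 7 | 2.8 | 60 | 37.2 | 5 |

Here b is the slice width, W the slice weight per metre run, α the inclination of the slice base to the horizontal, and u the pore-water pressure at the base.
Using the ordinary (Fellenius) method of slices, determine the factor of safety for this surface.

FS = 3.30

Ordinary method of slices: FS = Σ[c'·Δl_i + (W_i cosα_i − u_i·Δl_i)·tanφ'] / Σ W_i sinα_i, with Δl_i = b_i / cosα_i.
Slice 1: Δl = 2.3/cos(-16.9°) = 2.404 m; N'_1 = 55·cos(-16.9°) − 3·2.404 = 45.4; c'Δl = 23.08; W sinα = -16.0
Slice 2: Δl = 3.0/cos(-7.4°) = 3.025 m; N'_2 = 218·cos(-7.4°) − 27·3.025 = 134.5; c'Δl = 29.04; W sinα = -28.1
Slice 3: Δl = 1.9/cos1.3° = 1.900 m; N'_3 = 153·cos1.3° − 40·1.900 = 76.9; c'Δl = 18.24; W sinα = 3.5
Slice 4: Δl = 2.8/cos9.6° = 2.840 m; N'_4 = 215·cos9.6° − 5·2.840 = 197.8; c'Δl = 27.26; W sinα = 35.9
Slice 5: Δl = 1.5/cos17.4° = 1.572 m; N'_5 = 101·cos17.4° − 30·1.572 = 49.2; c'Δl = 15.09; W sinα = 30.2
Slice 6: Δl = 2.8/cos25.6° = 3.105 m; N'_6 = 146·cos25.6° − 28·3.105 = 44.7; c'Δl = 29.81; W sinα = 63.1
Slice 7: Δl = 2.8/cos37.2° = 3.515 m; N'_7 = 60·cos37.2° − 5·3.515 = 30.2; c'Δl = 33.75; W sinα = 36.3
Σc'Δl = 176.3 kN/m; ΣN' = 578.8 kN/m; ΣW sinα = 124.8 kN/m
Resisting = 176.3 + 578.8·tan22.2° = 176.3 + 236.2 = 412.5 kN/m
FS = 412.5 / 124.8 = 3.304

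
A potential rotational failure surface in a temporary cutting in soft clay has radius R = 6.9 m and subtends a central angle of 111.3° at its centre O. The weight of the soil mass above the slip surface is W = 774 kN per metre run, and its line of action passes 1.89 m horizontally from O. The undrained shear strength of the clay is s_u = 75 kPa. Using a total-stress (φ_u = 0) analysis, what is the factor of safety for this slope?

Taking moments about the centre O, the resisting moment is provided by the undrained shear strength acting along the arc:
Arc length L_a = R·θ = 6.9·(111.3°·π/180) = 6.9·1.9426 = 13.40 m
M_R = s_u·L_a·R = 75·13.40·6.9 = 6936.4 kN·m/m
M_D = W·d = 774·1.89 = 1462.9 kN·m/m
FS = M_R / M_D = 6936.4 / 1462.9 = 4.742

FS = 4.74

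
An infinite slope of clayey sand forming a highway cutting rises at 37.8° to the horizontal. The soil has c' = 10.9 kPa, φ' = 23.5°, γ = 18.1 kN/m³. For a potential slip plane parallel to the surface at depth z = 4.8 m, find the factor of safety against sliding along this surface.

FS = 0.82

For an infinite slope with a slip plane parallel to the surface (no pore pressure): FS = [c' + γz cos²β tanφ'] / [γz sinβ cosβ].
γz = 18.1·4.8 = 86.88 kN/m²
Numerator = 10.9 + 86.88·cos²37.8°·tan23.5° = 10.9 + 86.88·0.6243·0.4348 = 34.486 kPa
Denominator = 86.88·sin37.8°·cos37.8° = 86.88·0.6129·0.7902 = 42.075 kPa
FS = 34.486 / 42.075 = 0.820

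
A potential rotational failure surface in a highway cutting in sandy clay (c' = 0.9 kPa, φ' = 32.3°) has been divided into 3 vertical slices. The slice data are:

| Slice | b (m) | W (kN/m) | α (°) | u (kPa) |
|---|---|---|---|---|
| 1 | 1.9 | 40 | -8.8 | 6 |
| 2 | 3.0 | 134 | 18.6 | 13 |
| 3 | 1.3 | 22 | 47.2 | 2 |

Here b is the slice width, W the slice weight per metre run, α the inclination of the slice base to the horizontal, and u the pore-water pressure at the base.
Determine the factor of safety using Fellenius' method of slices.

FS = 1.62

Ordinary method of slices: FS = Σ[c'·Δl_i + (W_i cosα_i − u_i·Δl_i)·tanφ'] / Σ W_i sinα_i, with Δl_i = b_i / cosα_i.
Slice 1: Δl = 1.9/cos(-8.8°) = 1.923 m; N'_1 = 40·cos(-8.8°) − 6·1.923 = 28.0; c'Δl = 1.73; W sinα = -6.1
Slice 2: Δl = 3.0/cos18.6° = 3.165 m; N'_2 = 134·cos18.6° − 13·3.165 = 85.9; c'Δl = 2.85; W sinα = 42.7
Slice 3: Δl = 1.3/cos47.2° = 1.913 m; N'_3 = 22·cos47.2° − 2·1.913 = 11.1; c'Δl = 1.72; W sinα = 16.1
Σc'Δl = 6.3 kN/m; ΣN' = 125.0 kN/m; ΣW sinα = 52.8 kN/m
Resisting = 6.3 + 125.0·tan32.3° = 6.3 + 79.0 = 85.3 kN/m
FS = 85.3 / 52.8 = 1.617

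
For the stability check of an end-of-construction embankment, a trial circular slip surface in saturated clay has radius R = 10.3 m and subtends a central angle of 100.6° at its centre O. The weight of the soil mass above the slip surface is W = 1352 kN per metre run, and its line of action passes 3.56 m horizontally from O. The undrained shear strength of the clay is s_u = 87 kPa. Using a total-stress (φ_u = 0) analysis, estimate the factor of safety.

Taking moments about the centre O, the resisting moment is provided by the undrained shear strength acting along the arc:
Arc length L_a = R·θ = 10.3·(100.6°·π/180) = 10.3·1.7558 = 18.08 m
M_R = s_u·L_a·R = 87·18.08·10.3 = 16205.7 kN·m/m
M_D = W·d = 1352·3.56 = 4813.1 kN·m/m
FS = M_R / M_D = 16205.7 / 4813.1 = 3.367

FS = 3.37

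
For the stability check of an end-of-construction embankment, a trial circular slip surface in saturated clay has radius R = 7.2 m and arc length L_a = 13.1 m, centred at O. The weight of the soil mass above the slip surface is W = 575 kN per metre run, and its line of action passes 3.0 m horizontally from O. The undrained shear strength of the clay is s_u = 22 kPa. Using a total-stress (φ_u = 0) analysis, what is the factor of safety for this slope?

Taking moments about the centre O, the resisting moment is provided by the undrained shear strength acting along the arc:
M_R = s_u·L_a·R = 22·13.10·7.2 = 2075.0 kN·m/m
M_D = W·d = 575·3.0 = 1725.0 kN·m/m
FS = M_R / M_D = 2075.0 / 1725.0 = 1.203

FS = 1.20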